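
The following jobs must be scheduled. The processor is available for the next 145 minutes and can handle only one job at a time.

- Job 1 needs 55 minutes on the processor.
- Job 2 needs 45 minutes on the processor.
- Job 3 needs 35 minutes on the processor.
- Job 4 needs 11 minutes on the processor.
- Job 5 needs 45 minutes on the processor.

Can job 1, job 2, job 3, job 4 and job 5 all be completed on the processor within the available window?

No

Running back to back, the jobs need 55 + 45 + 35 + 11 + 45 = 191 minutes on the processor.
Since 191 > 145, they cannot all fit.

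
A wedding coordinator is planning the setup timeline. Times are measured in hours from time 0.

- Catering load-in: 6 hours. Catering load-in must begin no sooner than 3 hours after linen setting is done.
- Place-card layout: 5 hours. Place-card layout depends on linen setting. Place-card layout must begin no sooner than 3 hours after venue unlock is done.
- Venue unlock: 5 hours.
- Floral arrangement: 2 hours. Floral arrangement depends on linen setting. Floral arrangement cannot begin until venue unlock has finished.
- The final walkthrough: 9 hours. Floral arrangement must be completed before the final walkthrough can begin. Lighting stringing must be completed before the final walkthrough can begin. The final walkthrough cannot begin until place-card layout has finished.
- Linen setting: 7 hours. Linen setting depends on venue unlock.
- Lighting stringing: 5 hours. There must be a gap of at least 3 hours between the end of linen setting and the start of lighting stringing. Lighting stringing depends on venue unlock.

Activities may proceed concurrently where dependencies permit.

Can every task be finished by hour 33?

Venue unlock has no prerequisites, so it starts at hour 0 and finishes at hour 5.
Linen setting cannot begin until venue unlock (finishes hour 5). It runs from hour 5 to 5 + 7 = hour 12.
Place-card layout cannot start until linen setting (finishes hour 12); venue unlock (finishes hour 5, plus 3-hour gap → hour 8). The controlling bound is hour 12, so place-card layout finishes at 12 + 5 = hour 17.
Catering load-in waits on linen setting (finishes hour 12, plus 3-hour gap → hour 15), so it starts at hour 15 and finishes at 15 + 6 = hour 21.
Lighting stringing needs all of linen setting (finishes hour 12, plus 3-hour gap → hour 15); venue unlock (finishes hour 5). That puts its earliest start at hour 15; it finishes at 15 + 5 = hour 20.
Floral arrangement has to wait for linen setting (finishes hour 12); venue unlock (finishes hour 5). The latest of these is hour 12, so floral arrangement runs hour 12 to 12 + 2 = hour 14.
The final walkthrough has to wait for floral arrangement (finishes hour 14); lighting stringing (finishes hour 20); place-card layout (finishes hour 17). The latest of these is hour 20, so the final walkthrough runs hour 20 to 20 + 9 = hour 29.
Every task is finished by hour 29, which is no later than the deadline of 33, so the schedule is feasible.

Yes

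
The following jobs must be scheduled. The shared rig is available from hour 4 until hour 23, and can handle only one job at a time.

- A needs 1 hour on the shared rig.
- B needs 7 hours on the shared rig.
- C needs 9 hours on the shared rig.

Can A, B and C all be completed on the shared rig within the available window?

The shared rig window is 23 − 4 = 19 hours.
Running back to back, the jobs need 1 + 7 + 9 = 17 hours on the shared rig.
Since 17 ≤ 19, they fit within the window.

Yes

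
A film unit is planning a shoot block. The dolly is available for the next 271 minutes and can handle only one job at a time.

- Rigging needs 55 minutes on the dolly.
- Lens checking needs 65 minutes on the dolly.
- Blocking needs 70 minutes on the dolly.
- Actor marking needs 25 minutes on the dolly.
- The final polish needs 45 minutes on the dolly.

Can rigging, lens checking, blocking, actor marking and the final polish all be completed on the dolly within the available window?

Running back to back, the jobs need 55 + 65 + 70 + 25 + 45 = 260 minutes on the dolly.
Since 260 ≤ 271, they fit within the window.

Yes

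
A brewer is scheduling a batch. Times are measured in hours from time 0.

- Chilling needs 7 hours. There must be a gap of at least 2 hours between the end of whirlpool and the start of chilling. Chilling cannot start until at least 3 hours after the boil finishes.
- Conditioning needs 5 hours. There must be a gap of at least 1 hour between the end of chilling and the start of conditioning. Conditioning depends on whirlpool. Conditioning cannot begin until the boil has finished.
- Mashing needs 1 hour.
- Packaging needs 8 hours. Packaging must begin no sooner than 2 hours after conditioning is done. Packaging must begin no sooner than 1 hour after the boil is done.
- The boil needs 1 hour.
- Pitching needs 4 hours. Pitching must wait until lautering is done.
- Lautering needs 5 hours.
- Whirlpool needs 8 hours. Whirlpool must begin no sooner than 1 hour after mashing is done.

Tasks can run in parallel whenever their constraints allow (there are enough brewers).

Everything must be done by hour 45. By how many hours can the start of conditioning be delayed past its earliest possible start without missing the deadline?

The boil can start immediately at hour 0; it finishes at hour 1.
Mashing has no prerequisites, so it starts at hour 0 and finishes at hour 1.
After mashing (finishes hour 1, plus 1-hour gap → hour 2), whirlpool can start at hour 2 and finishes at hour 10.
Chilling needs all of whirlpool (finishes hour 10, plus 2-hour gap → hour 12); the boil (finishes hour 1, plus 3-hour gap → hour 4). That puts its earliest start at hour 12; it finishes at 12 + 7 = hour 19.
Conditioning needs all of chilling (finishes hour 19, plus 1-hour gap → hour 20); whirlpool (finishes hour 10); the boil (finishes hour 1). That puts its earliest start at hour 20; it finishes at 20 + 5 = hour 25.

Working backward from the deadline:
Nothing follows packaging; the deadline of hour 45 is its only limit. It must start by 45 − 8 = hour 37.
Conditioning has to be done before packaging (must start by hour 37, minus 2-hour gap → hour 35). That means finishing by hour 35, i.e. starting by 35 − 5 = hour 30.
So conditioning can start as early as hour 20 and as late as hour 30, giving 30 − 20 = 10 hours of slack.

10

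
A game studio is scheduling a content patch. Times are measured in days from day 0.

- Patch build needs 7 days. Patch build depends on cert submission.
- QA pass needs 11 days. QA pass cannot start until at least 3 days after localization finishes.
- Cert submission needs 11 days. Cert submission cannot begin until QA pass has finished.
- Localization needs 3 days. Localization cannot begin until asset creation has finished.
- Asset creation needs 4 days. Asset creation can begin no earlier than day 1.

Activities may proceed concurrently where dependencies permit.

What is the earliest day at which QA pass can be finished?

22

Asset creation cannot begin until its own release at day 1. It runs from day 1 to 1 + 4 = day 5.
After asset creation (finishes day 5), localization can start at day 5 and finishes at day 8.
After localization (finishes day 8, plus 3-day gap → day 11), QA pass can start at day 11 and finishes at day 22.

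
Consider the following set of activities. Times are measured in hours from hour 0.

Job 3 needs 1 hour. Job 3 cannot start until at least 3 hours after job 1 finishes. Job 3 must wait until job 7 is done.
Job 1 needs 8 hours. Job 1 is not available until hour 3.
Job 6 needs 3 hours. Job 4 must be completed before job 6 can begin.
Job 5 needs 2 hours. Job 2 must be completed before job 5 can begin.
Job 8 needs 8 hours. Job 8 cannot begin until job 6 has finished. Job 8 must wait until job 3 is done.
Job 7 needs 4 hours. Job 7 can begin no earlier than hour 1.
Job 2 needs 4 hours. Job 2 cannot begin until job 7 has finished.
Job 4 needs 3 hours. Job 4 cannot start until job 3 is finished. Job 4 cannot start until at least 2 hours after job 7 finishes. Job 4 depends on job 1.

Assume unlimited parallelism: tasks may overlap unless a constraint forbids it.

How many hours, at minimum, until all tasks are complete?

29

After its own release at hour 1, job 7 can start at hour 1 and finishes at hour 5.
After job 7 (finishes hour 5), job 2 can start at hour 5 and finishes at hour 9.
After job 2 (finishes hour 9), job 5 can start at hour 9 and finishes at hour 11.
Job 1 cannot begin until its own release at hour 3. It runs from hour 3 to 3 + 8 = hour 11.
Job 3 cannot start until job 1 (finishes hour 11, plus 3-hour gap → hour 14); job 7 (finishes hour 5). The controlling bound is hour 14, so job 3 finishes at 14 + 1 = hour 15.
Job 4 needs all of job 3 (finishes hour 15); job 7 (finishes hour 5, plus 2-hour gap → hour 7); job 1 (finishes hour 11). That puts its earliest start at hour 15; it finishes at 15 + 3 = hour 18.
Job 6 waits on job 4 (finishes hour 18), so it starts at hour 18 and finishes at 18 + 3 = hour 21.
Job 8 has to wait for job 6 (finishes hour 21); job 3 (finishes hour 15). The latest of these is hour 21, so job 8 runs hour 21 to 21 + 8 = hour 29.
All tasks are finished once the last one completes. Finish times: Job 1 at 11, Job 2 at 9, Job 3 at 15, Job 4 at 18, Job 5 at 11, Job 6 at 21, Job 7 at 5, Job 8 at 29. The latest is hour 29.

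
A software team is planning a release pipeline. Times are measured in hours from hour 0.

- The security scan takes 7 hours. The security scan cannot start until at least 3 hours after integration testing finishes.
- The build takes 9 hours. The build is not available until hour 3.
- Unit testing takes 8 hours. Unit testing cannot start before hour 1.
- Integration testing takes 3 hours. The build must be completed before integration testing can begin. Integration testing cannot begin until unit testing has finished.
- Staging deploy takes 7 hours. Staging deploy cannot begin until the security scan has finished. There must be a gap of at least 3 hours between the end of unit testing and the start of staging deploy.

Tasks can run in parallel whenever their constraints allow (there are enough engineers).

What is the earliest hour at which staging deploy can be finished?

32

Unit testing cannot begin until its own release at hour 1. It runs from hour 1 to 1 + 8 = hour 9.
The build waits on its own release at hour 3, so it starts at hour 3 and finishes at 3 + 9 = hour 12.
Integration testing has to wait for the build (finishes hour 12); unit testing (finishes hour 9). The latest of these is hour 12, so integration testing runs hour 12 to 12 + 3 = hour 15.
The security scan waits on integration testing (finishes hour 15, plus 3-hour gap → hour 18), so it starts at hour 18 and finishes at 18 + 7 = hour 25.
Staging deploy has to wait for the security scan (finishes hour 25); unit testing (finishes hour 9, plus 3-hour gap → hour 12). The latest of these is hour 25, so staging deploy runs hour 25 to 25 + 7 = hour 32.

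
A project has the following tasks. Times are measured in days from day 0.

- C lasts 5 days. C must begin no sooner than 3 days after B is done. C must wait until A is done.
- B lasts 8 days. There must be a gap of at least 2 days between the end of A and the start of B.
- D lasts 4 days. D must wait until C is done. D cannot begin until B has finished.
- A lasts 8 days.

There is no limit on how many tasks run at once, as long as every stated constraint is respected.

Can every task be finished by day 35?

Nothing blocks A, so it runs from day 0 to day 8.
B cannot begin until A (finishes day 8, plus 2-day gap → day 10). It runs from day 10 to 10 + 8 = day 18.
C has to wait for B (finishes day 18, plus 3-day gap → day 21); A (finishes day 8). The latest of these is day 21, so C runs day 21 to 21 + 5 = day 26.
For D: C (finishes day 26); B (finishes day 18). Taking the maximum gives a start of day 26, and it finishes at 26 + 4 = day 30.
Every task is finished by day 30, which is no later than the deadline of 35, so the schedule is feasible.

Yes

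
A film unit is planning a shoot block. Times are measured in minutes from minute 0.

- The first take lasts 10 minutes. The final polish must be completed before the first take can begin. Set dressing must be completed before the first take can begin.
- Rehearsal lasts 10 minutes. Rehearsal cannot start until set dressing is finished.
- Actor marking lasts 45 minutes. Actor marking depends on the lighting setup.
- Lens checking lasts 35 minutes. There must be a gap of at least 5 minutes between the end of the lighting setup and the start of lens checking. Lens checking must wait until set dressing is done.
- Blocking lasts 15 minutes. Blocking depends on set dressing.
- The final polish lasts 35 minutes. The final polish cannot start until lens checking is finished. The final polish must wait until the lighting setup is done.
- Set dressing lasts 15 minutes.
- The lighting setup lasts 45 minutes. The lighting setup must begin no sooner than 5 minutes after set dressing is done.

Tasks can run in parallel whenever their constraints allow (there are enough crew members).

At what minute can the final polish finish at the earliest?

Set dressing can start immediately at minute 0; it finishes at minute 15.
After set dressing (finishes minute 15, plus 5-minute gap → minute 20), the lighting setup can start at minute 20 and finishes at minute 65.
Lens checking needs all of the lighting setup (finishes minute 65, plus 5-minute gap → minute 70); set dressing (finishes minute 15). That puts its earliest start at minute 70; it finishes at 70 + 35 = minute 105.
For the final polish: lens checking (finishes minute 105); the lighting setup (finishes minute 65). Taking the maximum gives a start of minute 105, and it finishes at 105 + 35 = minute 140.

140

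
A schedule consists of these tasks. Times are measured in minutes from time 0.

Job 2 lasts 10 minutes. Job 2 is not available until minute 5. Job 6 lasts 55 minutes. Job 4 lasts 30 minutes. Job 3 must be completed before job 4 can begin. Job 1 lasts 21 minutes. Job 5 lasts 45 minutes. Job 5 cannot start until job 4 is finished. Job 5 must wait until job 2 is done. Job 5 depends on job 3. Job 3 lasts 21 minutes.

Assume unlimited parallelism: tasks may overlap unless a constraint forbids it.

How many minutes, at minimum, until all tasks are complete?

96

Job 6 has no prerequisites, so it starts at minute 0 and finishes at minute 55.
Nothing blocks job 3, so it runs from minute 0 to minute 21.
Job 4 waits on job 3 (finishes minute 21), so it starts at minute 21 and finishes at 21 + 30 = minute 51.
Job 2 cannot begin until its own release at minute 5. It runs from minute 5 to 5 + 10 = minute 15.
Job 5 cannot start until job 4 (finishes minute 51); job 2 (finishes minute 15); job 3 (finishes minute 21). The controlling bound is minute 51, so job 5 finishes at 51 + 45 = minute 96.
Job 1 can start immediately at minute 0; it finishes at minute 21.
All tasks are finished once the last one completes. Finish times: Job 1 at 21, Job 2 at 15, Job 3 at 21, Job 4 at 51, Job 5 at 96, Job 6 at 55. The latest is minute 96.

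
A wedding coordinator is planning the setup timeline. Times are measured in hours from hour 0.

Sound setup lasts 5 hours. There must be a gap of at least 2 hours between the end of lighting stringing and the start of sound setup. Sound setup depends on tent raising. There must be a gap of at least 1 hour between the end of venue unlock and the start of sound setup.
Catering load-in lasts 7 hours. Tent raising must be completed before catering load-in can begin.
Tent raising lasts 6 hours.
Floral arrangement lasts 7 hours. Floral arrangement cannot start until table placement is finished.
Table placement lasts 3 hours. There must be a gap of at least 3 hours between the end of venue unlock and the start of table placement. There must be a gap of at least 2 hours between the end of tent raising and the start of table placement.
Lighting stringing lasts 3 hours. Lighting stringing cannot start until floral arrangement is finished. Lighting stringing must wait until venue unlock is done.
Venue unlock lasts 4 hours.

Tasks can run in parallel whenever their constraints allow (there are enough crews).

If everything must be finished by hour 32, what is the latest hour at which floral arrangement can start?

Sound setup must finish by hour 32; it takes 5 hours, so it must start by 32 − 5 = hour 27.
Lighting stringing must finish before sound setup (must start by hour 27, minus 2-hour gap → hour 25). With a 3-hour duration, lighting stringing must start by 25 − 3 = hour 22.
Floral arrangement feeds into lighting stringing (must start by hour 22); so floral arrangement must finish by hour 22 and therefore start by hour 15.

15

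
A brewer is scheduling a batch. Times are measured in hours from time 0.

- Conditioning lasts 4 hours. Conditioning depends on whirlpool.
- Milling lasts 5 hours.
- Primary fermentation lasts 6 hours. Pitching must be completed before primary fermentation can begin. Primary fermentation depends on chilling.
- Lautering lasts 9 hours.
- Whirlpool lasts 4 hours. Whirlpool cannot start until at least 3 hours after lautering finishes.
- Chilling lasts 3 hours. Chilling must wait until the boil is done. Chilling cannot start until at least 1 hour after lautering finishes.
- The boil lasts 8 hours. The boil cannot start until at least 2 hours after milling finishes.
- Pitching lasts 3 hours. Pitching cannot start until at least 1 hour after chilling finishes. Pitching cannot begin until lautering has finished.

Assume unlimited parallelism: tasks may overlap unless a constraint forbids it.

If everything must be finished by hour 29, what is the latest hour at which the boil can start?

8

Nothing follows primary fermentation; the deadline of hour 29 is its only limit. It must start by 29 − 6 = hour 23.
Pitching feeds into primary fermentation (must start by hour 23); so pitching must finish by hour 23 and therefore start by hour 20.
Chilling feeds pitching (must start by hour 20, minus 1-hour gap → hour 19); primary fermentation (must start by hour 23). Taking the minimum, chilling must finish by hour 19 and start by 19 − 3 = hour 16.
The boil has to be done before chilling (must start by hour 16). That means finishing by hour 16, i.e. starting by 16 − 8 = hour 8.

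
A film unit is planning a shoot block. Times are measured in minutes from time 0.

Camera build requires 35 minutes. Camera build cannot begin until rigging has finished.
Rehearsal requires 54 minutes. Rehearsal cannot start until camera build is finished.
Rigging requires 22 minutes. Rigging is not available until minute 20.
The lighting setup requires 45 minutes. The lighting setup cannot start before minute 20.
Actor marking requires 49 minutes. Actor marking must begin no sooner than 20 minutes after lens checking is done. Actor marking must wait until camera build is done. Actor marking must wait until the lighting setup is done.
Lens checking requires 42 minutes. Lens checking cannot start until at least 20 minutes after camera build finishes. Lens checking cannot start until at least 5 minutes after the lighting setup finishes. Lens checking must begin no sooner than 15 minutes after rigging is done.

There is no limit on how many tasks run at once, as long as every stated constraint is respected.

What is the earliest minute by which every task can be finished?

208

The lighting setup cannot begin until its own release at minute 20. It runs from minute 20 to 20 + 45 = minute 65.
Rigging waits on its own release at minute 20, so it starts at minute 20 and finishes at 20 + 22 = minute 42.
Camera build waits on rigging (finishes minute 42), so it starts at minute 42 and finishes at 42 + 35 = minute 77.
After camera build (finishes minute 77), rehearsal can start at minute 77 and finishes at minute 131.
Lens checking has to wait for camera build (finishes minute 77, plus 20-minute gap → minute 97); the lighting setup (finishes minute 65, plus 5-minute gap → minute 70); rigging (finishes minute 42, plus 15-minute gap → minute 57). The latest of these is minute 97, so lens checking runs minute 97 to 97 + 42 = minute 139.
For actor marking: lens checking (finishes minute 139, plus 20-minute gap → minute 159); camera build (finishes minute 77); the lighting setup (finishes minute 65). Taking the maximum gives a start of minute 159, and it finishes at 159 + 49 = minute 208.
All tasks are finished once the last one completes. Finish times: Rigging at 42, The lighting setup at 65, Camera build at 77, Lens checking at 139, Actor marking at 208, Rehearsal at 131. The latest is minute 208.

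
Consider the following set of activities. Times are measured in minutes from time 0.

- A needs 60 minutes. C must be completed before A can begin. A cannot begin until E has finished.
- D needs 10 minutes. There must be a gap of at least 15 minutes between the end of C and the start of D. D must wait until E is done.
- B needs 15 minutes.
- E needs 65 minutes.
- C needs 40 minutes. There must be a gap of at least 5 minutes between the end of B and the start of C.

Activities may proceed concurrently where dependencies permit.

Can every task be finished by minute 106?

No

Nothing blocks E, so it runs from minute 0 to minute 65.
B has no prerequisites, so it starts at minute 0 and finishes at minute 15.
After B (finishes minute 15, plus 5-minute gap → minute 20), C can start at minute 20 and finishes at minute 60.
D needs all of C (finishes minute 60, plus 15-minute gap → minute 75); E (finishes minute 65). That puts its earliest start at minute 75; it finishes at 75 + 10 = minute 85.
For A: C (finishes minute 60); E (finishes minute 65). Taking the maximum gives a start of minute 65, and it finishes at 65 + 60 = minute 125.
The earliest everything can be done is minute 125, which is after the deadline of 106, so it is not possible.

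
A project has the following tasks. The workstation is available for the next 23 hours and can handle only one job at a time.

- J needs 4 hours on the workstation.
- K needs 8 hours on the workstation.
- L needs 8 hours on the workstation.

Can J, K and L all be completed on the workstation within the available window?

Yes

Running back to back, the jobs need 4 + 8 + 8 = 20 hours on the workstation.
Since 20 ≤ 23, they fit within the window.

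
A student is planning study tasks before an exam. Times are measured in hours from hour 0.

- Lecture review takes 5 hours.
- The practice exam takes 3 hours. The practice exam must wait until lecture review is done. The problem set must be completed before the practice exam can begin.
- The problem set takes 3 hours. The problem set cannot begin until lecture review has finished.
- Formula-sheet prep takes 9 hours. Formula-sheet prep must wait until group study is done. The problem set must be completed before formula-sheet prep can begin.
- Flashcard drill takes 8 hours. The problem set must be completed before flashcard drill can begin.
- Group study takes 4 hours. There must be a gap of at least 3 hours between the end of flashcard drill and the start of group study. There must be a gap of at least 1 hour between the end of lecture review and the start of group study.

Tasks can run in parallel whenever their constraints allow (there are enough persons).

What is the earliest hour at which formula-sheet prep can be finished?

32

Lecture review can start immediately at hour 0; it finishes at hour 5.
The problem set waits on lecture review (finishes hour 5), so it starts at hour 5 and finishes at 5 + 3 = hour 8.
Flashcard drill waits on the problem set (finishes hour 8), so it starts at hour 8 and finishes at 8 + 8 = hour 16.
Group study has to wait for flashcard drill (finishes hour 16, plus 3-hour gap → hour 19); lecture review (finishes hour 5, plus 1-hour gap → hour 6). The latest of these is hour 19, so group study runs hour 19 to 19 + 4 = hour 23.
For formula-sheet prep: group study (finishes hour 23); the problem set (finishes hour 8). Taking the maximum gives a start of hour 23, and it finishes at 23 + 9 = hour 32.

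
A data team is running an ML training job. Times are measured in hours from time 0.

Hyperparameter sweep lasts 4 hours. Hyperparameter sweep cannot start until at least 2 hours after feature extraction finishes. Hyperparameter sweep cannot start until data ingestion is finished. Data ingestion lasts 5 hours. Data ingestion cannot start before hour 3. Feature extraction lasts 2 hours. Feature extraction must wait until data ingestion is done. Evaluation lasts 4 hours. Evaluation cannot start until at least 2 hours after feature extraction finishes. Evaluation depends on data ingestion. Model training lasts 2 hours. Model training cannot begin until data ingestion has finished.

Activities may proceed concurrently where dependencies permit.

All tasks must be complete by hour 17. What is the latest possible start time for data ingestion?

Hyperparameter sweep has no dependents, so it just needs to finish by hour 17. Starting by 17 − 4 = hour 13 achieves that.
Evaluation must finish by hour 17; it takes 4 hours, so it must start by 17 − 4 = hour 13.
Feature extraction feeds hyperparameter sweep (must start by hour 13, minus 2-hour gap → hour 11); evaluation (must start by hour 13, minus 2-hour gap → hour 11). Taking the minimum, feature extraction must finish by hour 11 and start by 11 − 2 = hour 9.
To finish by hour 17, model training (duration 2) must start no later than hour 15.
Data ingestion feeds feature extraction (must start by hour 9); hyperparameter sweep (must start by hour 13); model training (must start by hour 15); evaluation (must start by hour 13). Taking the minimum, data ingestion must finish by hour 9 and start by 9 − 5 = hour 4.

4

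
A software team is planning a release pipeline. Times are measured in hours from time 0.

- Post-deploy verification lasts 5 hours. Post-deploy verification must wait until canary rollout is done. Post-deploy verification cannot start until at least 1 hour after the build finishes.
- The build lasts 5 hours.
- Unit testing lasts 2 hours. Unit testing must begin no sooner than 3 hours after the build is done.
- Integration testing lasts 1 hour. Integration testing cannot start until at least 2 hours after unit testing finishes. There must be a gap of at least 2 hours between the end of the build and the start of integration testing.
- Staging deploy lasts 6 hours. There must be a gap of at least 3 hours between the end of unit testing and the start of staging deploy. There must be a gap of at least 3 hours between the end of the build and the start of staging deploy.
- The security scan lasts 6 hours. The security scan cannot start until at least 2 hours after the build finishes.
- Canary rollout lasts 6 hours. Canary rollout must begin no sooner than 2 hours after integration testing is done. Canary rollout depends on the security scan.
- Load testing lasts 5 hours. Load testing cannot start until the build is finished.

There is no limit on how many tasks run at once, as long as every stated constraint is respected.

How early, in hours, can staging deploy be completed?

The build can start immediately at hour 0; it finishes at hour 5.
After the build (finishes hour 5, plus 3-hour gap → hour 8), unit testing can start at hour 8 and finishes at hour 10.
Staging deploy needs all of unit testing (finishes hour 10, plus 3-hour gap → hour 13); the build (finishes hour 5, plus 3-hour gap → hour 8). That puts its earliest start at hour 13; it finishes at 13 + 6 = hour 19.

19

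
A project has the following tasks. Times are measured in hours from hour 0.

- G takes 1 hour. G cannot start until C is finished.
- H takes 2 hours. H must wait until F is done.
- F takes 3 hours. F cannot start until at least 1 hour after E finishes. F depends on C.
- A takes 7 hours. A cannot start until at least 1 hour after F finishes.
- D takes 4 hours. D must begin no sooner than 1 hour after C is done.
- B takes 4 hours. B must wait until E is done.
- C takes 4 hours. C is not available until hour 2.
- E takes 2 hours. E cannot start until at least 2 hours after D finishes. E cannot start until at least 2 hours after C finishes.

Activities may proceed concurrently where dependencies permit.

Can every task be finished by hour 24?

C waits on its own release at hour 2, so it starts at hour 2 and finishes at 2 + 4 = hour 6.
G cannot begin until C (finishes hour 6). It runs from hour 6 to 6 + 1 = hour 7.
After C (finishes hour 6, plus 1-hour gap → hour 7), D can start at hour 7 and finishes at hour 11.
E has to wait for D (finishes hour 11, plus 2-hour gap → hour 13); C (finishes hour 6, plus 2-hour gap → hour 8). The latest of these is hour 13, so E runs hour 13 to 13 + 2 = hour 15.
F cannot start until E (finishes hour 15, plus 1-hour gap → hour 16); C (finishes hour 6). The controlling bound is hour 16, so F finishes at 16 + 3 = hour 19.
H cannot begin until F (finishes hour 19). It runs from hour 19 to 19 + 2 = hour 21.
A waits on F (finishes hour 19, plus 1-hour gap → hour 20), so it starts at hour 20 and finishes at 20 + 7 = hour 27.
B waits on E (finishes hour 15), so it starts at hour 15 and finishes at 15 + 4 = hour 19.
The earliest everything can be done is hour 27, which is after the deadline of 24, so it is not possible.

No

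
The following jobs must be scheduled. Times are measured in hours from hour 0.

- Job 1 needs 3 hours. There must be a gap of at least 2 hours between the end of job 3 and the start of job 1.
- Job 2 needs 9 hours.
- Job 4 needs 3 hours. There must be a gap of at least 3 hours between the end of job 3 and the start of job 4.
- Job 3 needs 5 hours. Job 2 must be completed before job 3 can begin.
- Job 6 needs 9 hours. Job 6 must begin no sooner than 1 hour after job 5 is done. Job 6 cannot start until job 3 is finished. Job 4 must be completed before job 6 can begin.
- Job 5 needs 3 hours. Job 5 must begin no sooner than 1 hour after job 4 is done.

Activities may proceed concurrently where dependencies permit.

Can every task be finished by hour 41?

Job 2 has no prerequisites, so it starts at hour 0 and finishes at hour 9.
After job 2 (finishes hour 9), job 3 can start at hour 9 and finishes at hour 14.
Job 4 waits on job 3 (finishes hour 14, plus 3-hour gap → hour 17), so it starts at hour 17 and finishes at 17 + 3 = hour 20.
Job 5 cannot begin until job 4 (finishes hour 20, plus 1-hour gap → hour 21). It runs from hour 21 to 21 + 3 = hour 24.
Job 6 needs all of job 5 (finishes hour 24, plus 1-hour gap → hour 25); job 3 (finishes hour 14); job 4 (finishes hour 20). That puts its earliest start at hour 25; it finishes at 25 + 9 = hour 34.
Job 1 cannot begin until job 3 (finishes hour 14, plus 2-hour gap → hour 16). It runs from hour 16 to 16 + 3 = hour 19.
Every task is finished by hour 34, which is no later than the deadline of 41, so the schedule is feasible.

Yes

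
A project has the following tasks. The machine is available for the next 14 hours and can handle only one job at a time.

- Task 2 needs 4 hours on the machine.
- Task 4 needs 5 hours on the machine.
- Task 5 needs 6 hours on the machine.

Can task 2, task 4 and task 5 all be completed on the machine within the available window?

No

Running back to back, the jobs need 4 + 5 + 6 = 15 hours on the machine.
Since 15 > 14, they cannot all fit.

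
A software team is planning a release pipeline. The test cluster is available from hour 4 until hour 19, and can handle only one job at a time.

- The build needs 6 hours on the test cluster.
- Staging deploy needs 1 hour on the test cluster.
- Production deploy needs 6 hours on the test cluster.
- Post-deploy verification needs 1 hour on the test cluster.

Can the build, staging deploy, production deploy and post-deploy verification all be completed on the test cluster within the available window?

The test cluster window is 19 − 4 = 15 hours.
Running back to back, the jobs need 6 + 1 + 6 + 1 = 14 hours on the test cluster.
Since 14 ≤ 15, they fit within the window.

Yes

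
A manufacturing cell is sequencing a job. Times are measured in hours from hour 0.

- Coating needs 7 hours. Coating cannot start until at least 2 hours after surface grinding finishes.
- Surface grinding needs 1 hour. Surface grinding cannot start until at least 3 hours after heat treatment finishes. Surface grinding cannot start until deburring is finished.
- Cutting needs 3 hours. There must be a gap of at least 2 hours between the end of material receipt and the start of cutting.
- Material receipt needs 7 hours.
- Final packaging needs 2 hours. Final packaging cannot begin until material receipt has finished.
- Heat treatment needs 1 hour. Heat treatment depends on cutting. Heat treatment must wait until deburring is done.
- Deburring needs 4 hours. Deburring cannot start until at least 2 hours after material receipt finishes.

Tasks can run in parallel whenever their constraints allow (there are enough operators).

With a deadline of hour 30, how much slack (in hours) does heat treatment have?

Material receipt can start immediately at hour 0; it finishes at hour 7.
Deburring waits on material receipt (finishes hour 7, plus 2-hour gap → hour 9), so it starts at hour 9 and finishes at 9 + 4 = hour 13.
Cutting cannot begin until material receipt (finishes hour 7, plus 2-hour gap → hour 9). It runs from hour 9 to 9 + 3 = hour 12.
Heat treatment cannot start until cutting (finishes hour 12); deburring (finishes hour 13). The controlling bound is hour 13, so heat treatment finishes at 13 + 1 = hour 14.

Working backward from the deadline:
To finish by hour 30, coating (duration 7) must start no later than hour 23.
Since coating (must start by hour 23, minus 2-hour gap → hour 21) depends on it, surface grinding must finish by hour 21. Backing off its 1-hour duration gives a latest start of hour 20.
Heat treatment feeds into surface grinding (must start by hour 20, minus 3-hour gap → hour 17); so heat treatment must finish by hour 17 and therefore start by hour 16.
So heat treatment can start as early as hour 13 and as late as hour 16, giving 16 − 13 = 3 hours of slack.

3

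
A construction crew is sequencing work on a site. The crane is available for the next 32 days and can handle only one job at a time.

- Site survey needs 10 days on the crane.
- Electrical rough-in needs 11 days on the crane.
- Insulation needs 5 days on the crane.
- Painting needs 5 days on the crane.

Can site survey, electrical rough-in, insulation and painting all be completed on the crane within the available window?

Yes

Running back to back, the jobs need 10 + 11 + 5 + 5 = 31 days on the crane.
Since 31 ≤ 32, they fit within the window.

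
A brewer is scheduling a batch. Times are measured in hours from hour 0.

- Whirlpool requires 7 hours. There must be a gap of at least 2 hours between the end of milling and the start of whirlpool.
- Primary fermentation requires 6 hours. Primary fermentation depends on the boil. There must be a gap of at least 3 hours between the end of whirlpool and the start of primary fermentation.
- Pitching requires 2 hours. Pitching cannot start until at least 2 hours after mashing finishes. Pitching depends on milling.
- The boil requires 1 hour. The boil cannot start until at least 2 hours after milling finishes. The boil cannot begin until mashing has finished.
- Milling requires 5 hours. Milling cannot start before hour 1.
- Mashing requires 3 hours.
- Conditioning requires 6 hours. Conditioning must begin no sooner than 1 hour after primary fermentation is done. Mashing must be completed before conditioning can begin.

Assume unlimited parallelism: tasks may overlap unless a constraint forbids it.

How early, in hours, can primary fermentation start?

Mashing can start immediately at hour 0; it finishes at hour 3.
After its own release at hour 1, milling can start at hour 1 and finishes at hour 6.
After milling (finishes hour 6, plus 2-hour gap → hour 8), whirlpool can start at hour 8 and finishes at hour 15.
The boil cannot start until milling (finishes hour 6, plus 2-hour gap → hour 8); mashing (finishes hour 3). The controlling bound is hour 8, so the boil finishes at 8 + 1 = hour 9.
Primary fermentation waits on the boil (finishes hour 9); whirlpool (finishes hour 15, plus 3-hour gap → hour 18). The latest of these is hour 18, which is the earliest primary fermentation can start.

18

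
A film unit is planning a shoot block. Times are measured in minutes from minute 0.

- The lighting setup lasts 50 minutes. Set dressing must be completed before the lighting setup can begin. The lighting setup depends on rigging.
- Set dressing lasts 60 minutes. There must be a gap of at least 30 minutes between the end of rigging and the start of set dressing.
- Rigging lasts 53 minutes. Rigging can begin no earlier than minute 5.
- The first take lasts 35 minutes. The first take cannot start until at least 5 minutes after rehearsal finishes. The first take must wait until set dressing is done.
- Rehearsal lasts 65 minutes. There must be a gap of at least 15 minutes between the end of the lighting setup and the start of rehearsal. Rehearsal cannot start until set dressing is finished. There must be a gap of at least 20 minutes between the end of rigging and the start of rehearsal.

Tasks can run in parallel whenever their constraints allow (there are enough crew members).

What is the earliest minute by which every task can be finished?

Rigging waits on its own release at minute 5, so it starts at minute 5 and finishes at 5 + 53 = minute 58.
Set dressing waits on rigging (finishes minute 58, plus 30-minute gap → minute 88), so it starts at minute 88 and finishes at 88 + 60 = minute 148.
The lighting setup has to wait for set dressing (finishes minute 148); rigging (finishes minute 58). The latest of these is minute 148, so the lighting setup runs minute 148 to 148 + 50 = minute 198.
For rehearsal: the lighting setup (finishes minute 198, plus 15-minute gap → minute 213); set dressing (finishes minute 148); rigging (finishes minute 58, plus 20-minute gap → minute 78). Taking the maximum gives a start of minute 213, and it finishes at 213 + 65 = minute 278.
The first take has to wait for rehearsal (finishes minute 278, plus 5-minute gap → minute 283); set dressing (finishes minute 148). The latest of these is minute 283, so the first take runs minute 283 to 283 + 35 = minute 318.
All tasks are finished once the last one completes. Finish times: Rigging at 58, Set dressing at 148, The lighting setup at 198, Rehearsal at 278, The first take at 318. The latest is minute 318.

318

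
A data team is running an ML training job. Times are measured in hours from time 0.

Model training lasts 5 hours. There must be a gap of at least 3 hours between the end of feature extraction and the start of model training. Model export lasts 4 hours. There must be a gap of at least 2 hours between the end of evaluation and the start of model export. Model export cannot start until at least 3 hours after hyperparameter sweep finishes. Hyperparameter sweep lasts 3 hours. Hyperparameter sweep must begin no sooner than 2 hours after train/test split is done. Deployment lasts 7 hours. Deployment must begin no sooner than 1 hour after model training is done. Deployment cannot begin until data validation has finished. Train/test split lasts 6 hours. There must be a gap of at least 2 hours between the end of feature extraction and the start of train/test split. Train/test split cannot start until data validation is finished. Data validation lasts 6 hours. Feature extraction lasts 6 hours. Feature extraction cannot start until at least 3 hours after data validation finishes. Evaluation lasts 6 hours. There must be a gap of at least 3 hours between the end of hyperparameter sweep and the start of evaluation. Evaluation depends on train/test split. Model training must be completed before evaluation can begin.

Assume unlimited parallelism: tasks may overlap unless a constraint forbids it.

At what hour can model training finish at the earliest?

23

Data validation has no prerequisites, so it starts at hour 0 and finishes at hour 6.
Feature extraction cannot begin until data validation (finishes hour 6, plus 3-hour gap → hour 9). It runs from hour 9 to 9 + 6 = hour 15.
Model training waits on feature extraction (finishes hour 15, plus 3-hour gap → hour 18), so it starts at hour 18 and finishes at 18 + 5 = hour 23.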